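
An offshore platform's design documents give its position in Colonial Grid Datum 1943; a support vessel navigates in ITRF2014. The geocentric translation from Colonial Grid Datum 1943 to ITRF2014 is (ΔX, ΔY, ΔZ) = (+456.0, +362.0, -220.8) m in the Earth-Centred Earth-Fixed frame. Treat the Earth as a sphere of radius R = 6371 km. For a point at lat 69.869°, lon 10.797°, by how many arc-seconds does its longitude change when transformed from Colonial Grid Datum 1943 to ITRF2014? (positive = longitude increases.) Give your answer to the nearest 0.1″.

Δλ = 25.4″

sin φ = 0.938908, cos φ = 0.344168, sin λ = 0.187330, cos λ = 0.982297.
East component: ΔE = −sin λ·ΔX + cos λ·ΔY = −(0.187330)(456.0) + (0.982297)(362.0) = 270.17 m.
1° of latitude spans πR/180 = 111195 m; at latitude φ, 1° of longitude spans that × cos φ = 38269.7 m, so Δλ = 270.17 / 38269.7 × 3600 = 25.415″.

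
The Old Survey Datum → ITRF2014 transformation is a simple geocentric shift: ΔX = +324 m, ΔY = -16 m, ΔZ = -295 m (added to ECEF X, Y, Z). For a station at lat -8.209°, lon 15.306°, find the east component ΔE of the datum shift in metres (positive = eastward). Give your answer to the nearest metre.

The local east axis at (φ, λ) is (−sin λ, cos λ, 0), so ΔE = −sin(15.306°)·324 + cos(15.306°)·(-16) = -100.96 m.

ΔE = -101 m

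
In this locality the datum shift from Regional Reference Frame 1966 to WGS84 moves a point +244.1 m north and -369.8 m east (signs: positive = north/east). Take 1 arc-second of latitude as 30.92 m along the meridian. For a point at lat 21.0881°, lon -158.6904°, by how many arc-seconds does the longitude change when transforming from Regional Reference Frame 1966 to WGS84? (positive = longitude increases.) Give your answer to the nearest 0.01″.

Δλ = -12.82″

At latitude 21.0881°, cos φ = 0.933028.
1″ of longitude at this latitude = 30.92 × cos φ = 28.8492 m, so Δλ = -369.8 / 28.8492 = -12.818″.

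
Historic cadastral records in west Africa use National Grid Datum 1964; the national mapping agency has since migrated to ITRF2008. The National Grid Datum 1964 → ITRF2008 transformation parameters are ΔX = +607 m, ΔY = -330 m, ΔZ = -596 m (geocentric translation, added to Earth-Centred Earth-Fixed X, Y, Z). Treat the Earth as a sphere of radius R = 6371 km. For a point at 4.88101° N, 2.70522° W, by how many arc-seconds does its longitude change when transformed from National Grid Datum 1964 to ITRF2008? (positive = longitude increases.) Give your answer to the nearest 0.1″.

Δλ = -9.8″

sin φ = 0.085087, cos φ = 0.996374, sin λ = -0.047197, cos λ = 0.998886.
East component: ΔE = −sin λ·ΔX + cos λ·ΔY = −(-0.047197)(607) + (0.998886)(-330) = -300.98 m.
1° of latitude spans πR/180 = 111195 m; at latitude φ, 1° of longitude spans that × cos φ = 110791.7 m, so Δλ = -300.98 / 110791.7 × 3600 = -9.780″.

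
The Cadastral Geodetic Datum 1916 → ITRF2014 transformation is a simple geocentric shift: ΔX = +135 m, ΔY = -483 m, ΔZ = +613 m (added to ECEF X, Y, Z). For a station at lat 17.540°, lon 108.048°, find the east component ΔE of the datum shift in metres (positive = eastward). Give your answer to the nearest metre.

ΔE = 21 m

The local east axis at (φ, λ) is (−sin λ, cos λ, 0), so ΔE = −sin(108.048°)·135 + cos(108.048°)·(-483) = 21.28 m.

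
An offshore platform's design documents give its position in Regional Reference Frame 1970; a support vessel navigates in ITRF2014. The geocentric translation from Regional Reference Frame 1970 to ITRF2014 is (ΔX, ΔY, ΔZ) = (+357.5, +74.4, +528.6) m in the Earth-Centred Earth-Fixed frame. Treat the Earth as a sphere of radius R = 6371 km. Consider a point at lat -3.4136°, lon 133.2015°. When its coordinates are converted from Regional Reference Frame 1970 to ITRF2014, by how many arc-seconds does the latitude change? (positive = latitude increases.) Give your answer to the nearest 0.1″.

sin φ = -0.059543, cos φ = 0.998226, sin λ = 0.728951, cos λ = -0.684566.
North component: ΔN = −sin φ cos λ·ΔX − sin φ sin λ·ΔY + cos φ·ΔZ = −(-0.059543)(-0.684566)(357.5) − (-0.059543)(0.728951)(74.4) + (0.998226)(528.6) = 516.32 m.
1° of latitude spans πR/180 = 111195 m, so Δφ = 516.32 / 111195 × 3600 = 16.716″.

Δφ = 16.7″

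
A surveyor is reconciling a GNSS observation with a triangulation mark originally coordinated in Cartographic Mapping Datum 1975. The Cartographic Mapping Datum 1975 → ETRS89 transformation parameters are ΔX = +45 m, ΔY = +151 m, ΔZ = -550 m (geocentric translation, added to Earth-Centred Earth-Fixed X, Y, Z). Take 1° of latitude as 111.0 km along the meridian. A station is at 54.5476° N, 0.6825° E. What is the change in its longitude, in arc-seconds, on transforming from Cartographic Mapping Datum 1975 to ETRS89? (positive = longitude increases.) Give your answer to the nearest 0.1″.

sin φ = 0.814598, cos φ = 0.580026, sin λ = 0.011912, cos λ = 0.999929.
East component: ΔE = −sin λ·ΔX + cos λ·ΔY = −(0.011912)(45) + (0.999929)(151) = 150.45 m.
1° of latitude spans 111000 m; at latitude φ, 1° of longitude spans that × cos φ = 64382.9 m, so Δλ = 150.45 / 64382.9 × 3600 = 8.413″.

Δλ = 8.4″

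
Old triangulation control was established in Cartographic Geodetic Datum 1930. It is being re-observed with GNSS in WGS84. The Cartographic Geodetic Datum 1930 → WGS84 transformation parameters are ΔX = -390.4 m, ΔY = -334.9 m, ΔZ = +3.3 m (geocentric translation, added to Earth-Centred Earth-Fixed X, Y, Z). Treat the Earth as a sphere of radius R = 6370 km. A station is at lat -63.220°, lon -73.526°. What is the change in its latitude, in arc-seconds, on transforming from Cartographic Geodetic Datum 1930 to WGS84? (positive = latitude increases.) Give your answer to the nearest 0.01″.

sin φ = -0.892743, cos φ = 0.450566, sin λ = -0.958949, cos λ = 0.283580.
North component: ΔN = −sin φ cos λ·ΔX − sin φ sin λ·ΔY + cos φ·ΔZ = −(-0.892743)(0.283580)(-390.4) − (-0.892743)(-0.958949)(-334.9) + (0.450566)(3.3) = 189.36 m.
1° of latitude spans πR/180 = 111177 m, so Δφ = 189.36 / 111177 × 3600 = 6.132″.

Δφ = 6.13″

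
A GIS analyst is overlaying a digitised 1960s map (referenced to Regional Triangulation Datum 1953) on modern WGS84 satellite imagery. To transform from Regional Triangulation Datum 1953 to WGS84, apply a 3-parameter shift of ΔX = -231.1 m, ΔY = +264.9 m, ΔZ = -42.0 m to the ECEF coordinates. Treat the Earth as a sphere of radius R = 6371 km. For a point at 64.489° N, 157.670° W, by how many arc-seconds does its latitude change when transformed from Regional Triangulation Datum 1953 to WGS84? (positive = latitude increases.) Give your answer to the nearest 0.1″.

sin φ = 0.902503, cos φ = 0.430684, sin λ = -0.379941, cos λ = -0.925011.
North component: ΔN = −sin φ cos λ·ΔX − sin φ sin λ·ΔY + cos φ·ΔZ = −(0.902503)(-0.925011)(-231.1) − (0.902503)(-0.379941)(264.9) + (0.430684)(-42.0) = -120.18 m.
1° of latitude spans πR/180 = 111195 m, so Δφ = -120.18 / 111195 × 3600 = -3.891″.

Δφ = -3.9″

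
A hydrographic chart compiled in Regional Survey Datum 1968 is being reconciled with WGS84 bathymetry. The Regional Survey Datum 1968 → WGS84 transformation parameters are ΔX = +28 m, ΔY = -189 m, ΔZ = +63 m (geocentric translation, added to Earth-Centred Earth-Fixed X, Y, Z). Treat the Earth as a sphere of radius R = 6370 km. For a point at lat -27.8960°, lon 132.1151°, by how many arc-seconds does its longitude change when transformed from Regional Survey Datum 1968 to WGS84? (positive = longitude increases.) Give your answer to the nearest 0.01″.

Δλ = 3.88″

sin φ = -0.467868, cos φ = 0.883798, sin λ = 0.741799, cos λ = -0.670622.
East component: ΔE = −sin λ·ΔX + cos λ·ΔY = −(0.741799)(28) + (-0.670622)(-189) = 105.98 m.
1° of latitude spans πR/180 = 111177 m; at latitude φ, 1° of longitude spans that × cos φ = 98258.5 m, so Δλ = 105.98 / 98258.5 × 3600 = 3.883″.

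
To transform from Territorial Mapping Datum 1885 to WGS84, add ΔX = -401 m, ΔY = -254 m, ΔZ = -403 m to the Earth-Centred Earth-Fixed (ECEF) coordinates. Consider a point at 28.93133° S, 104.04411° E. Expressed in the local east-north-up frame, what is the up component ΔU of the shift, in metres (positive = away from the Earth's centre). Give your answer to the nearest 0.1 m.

The local up (radial) axis is (cos φ cos λ, cos φ sin λ, sin φ), giving ΔU = 85.166 − 215.656 + 194.956 = 64.47 m.

ΔU = 64.5 m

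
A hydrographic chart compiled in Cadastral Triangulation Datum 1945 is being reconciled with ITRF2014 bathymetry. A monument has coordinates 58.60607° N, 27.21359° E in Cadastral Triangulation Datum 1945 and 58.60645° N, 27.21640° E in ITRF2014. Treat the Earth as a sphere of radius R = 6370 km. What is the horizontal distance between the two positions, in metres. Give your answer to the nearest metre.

Δφ = 58.60645° − 58.60607° = +0.00038°; Δλ = 27.21640° − 27.21359° = +0.00281°.
1° along a meridian = πR/180 = 111177 m.
ΔN = Δφ × 111177 = 42.2 m; ΔE = Δλ × 111177 × cos(58.60607°) = +0.00281 × 111177 × 0.520919 = 162.7 m.
Distance = √(ΔE² + ΔN²) = √(162.7² + 42.2²) = 168.1 m.

168 m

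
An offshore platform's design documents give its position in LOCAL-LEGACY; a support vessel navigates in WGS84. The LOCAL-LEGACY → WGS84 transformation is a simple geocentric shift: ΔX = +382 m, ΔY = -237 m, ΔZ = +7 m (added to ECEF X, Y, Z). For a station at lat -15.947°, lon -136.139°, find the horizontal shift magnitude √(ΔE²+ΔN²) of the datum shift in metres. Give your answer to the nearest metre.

At φ = -15.947°, λ = -136.139°: sin φ = -0.274748, cos φ = 0.961516, sin λ = -0.692911, cos λ = -0.721023.
ΔE = −sin λ·ΔX + cos λ·ΔY = −(-0.692911)·(382) + (-0.721023)·(-237) = 435.57 m.
ΔN = −sin φ cos λ·ΔX − sin φ sin λ·ΔY + cos φ·ΔZ = −(-0.274748)(-0.721023)(382) − (-0.274748)(-0.692911)(-237) + (0.961516)(7) = -23.82 m.
Horizontal magnitude = √(ΔE² + ΔN²) = √(435.57² + (-23.82)²) = 436.23 m.

436 m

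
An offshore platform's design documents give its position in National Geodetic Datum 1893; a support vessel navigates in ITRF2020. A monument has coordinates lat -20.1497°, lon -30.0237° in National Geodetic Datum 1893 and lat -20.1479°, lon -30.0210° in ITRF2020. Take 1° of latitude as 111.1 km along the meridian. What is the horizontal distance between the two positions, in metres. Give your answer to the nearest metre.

345 m

Δφ = -20.1479° − -20.1497° = +0.0018°; Δλ = -30.0210° − -30.0237° = +0.0027°.
ΔN = Δφ × 111100 = 200.0 m; ΔE = Δλ × 111100 × cos(-20.1497°) = +0.0027 × 111100 × 0.938796 = 281.6 m.
Distance = √(ΔE² + ΔN²) = √(281.6² + 200.0²) = 345.4 m.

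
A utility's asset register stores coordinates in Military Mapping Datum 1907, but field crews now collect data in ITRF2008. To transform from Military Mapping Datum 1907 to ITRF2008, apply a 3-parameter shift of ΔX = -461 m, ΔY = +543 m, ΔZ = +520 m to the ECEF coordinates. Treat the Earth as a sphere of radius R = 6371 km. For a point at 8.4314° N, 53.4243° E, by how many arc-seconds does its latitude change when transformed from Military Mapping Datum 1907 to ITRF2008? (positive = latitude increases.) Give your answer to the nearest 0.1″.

Δφ = 15.9″

sin φ = 0.146625, cos φ = 0.989192, sin λ = 0.803070, cos λ = 0.595884.
North component: ΔN = −sin φ cos λ·ΔX − sin φ sin λ·ΔY + cos φ·ΔZ = −(0.146625)(0.595884)(-461) − (0.146625)(0.803070)(543) + (0.989192)(520) = 490.72 m.
1° of latitude spans πR/180 = 111195 m, so Δφ = 490.72 / 111195 × 3600 = 15.887″.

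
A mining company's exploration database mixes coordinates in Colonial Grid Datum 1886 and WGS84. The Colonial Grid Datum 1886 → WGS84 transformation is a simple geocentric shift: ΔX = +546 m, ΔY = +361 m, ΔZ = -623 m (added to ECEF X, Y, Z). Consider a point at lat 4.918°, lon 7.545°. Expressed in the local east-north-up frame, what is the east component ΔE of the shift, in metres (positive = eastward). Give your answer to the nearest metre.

ΔE = 286 m

The local east axis at (φ, λ) is (−sin λ, cos λ, 0), so ΔE = −sin(7.545°)·546 + cos(7.545°)·361 = 286.18 m.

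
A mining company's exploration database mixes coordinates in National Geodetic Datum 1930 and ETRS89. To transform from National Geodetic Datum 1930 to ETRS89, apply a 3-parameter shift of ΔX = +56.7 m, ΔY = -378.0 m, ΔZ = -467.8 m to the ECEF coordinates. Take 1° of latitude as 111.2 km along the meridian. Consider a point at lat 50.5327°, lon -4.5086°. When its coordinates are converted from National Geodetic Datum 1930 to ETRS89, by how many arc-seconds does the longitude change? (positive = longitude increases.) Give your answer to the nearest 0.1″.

sin φ = 0.771987, cos φ = 0.635638, sin λ = -0.078609, cos λ = 0.996906.
East component: ΔE = −sin λ·ΔX + cos λ·ΔY = −(-0.078609)(56.7) + (0.996906)(-378.0) = -372.37 m.
1° of latitude spans 111200 m; at latitude φ, 1° of longitude spans that × cos φ = 70682.9 m, so Δλ = -372.37 / 70682.9 × 3600 = -18.966″.

Δλ = -19.0″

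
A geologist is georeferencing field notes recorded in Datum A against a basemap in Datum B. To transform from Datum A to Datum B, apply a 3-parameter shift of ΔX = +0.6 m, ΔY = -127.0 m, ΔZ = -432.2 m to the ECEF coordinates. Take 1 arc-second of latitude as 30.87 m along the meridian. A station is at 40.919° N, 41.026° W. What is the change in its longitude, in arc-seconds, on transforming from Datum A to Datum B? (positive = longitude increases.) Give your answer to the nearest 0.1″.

sin φ = 0.654991, cos φ = 0.755636, sin λ = -0.656401, cos λ = 0.754412.
East component: ΔE = −sin λ·ΔX + cos λ·ΔY = −(-0.656401)(0.6) + (0.754412)(-127.0) = -95.42 m.
1° of latitude spans 3600 × 30.87 = 111132 m; at latitude φ, 1° of longitude spans that × cos φ = 83975.4 m, so Δλ = -95.42 / 83975.4 × 3600 = -4.090″.

Δλ = -4.1″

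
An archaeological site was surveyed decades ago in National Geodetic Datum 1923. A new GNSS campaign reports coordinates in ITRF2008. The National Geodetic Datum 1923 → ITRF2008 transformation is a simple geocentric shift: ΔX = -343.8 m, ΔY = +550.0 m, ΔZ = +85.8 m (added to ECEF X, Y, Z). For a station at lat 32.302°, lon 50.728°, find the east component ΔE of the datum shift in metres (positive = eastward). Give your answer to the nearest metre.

At φ = 32.302°, λ = 50.728°: sin φ = 0.534382, cos φ = 0.845243, sin λ = 0.774150, cos λ = 0.633003.
ΔE = −sin λ·ΔX + cos λ·ΔY = −(0.774150)·(-343.8) + (0.633003)·(550.0) = 614.30 m.

ΔE = 614 m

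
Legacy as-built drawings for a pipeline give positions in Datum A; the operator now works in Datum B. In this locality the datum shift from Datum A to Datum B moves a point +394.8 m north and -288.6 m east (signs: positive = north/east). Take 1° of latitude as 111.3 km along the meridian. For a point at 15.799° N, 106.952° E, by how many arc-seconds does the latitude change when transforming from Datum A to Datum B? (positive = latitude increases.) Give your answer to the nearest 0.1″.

1° of latitude = 111.3 km, so Δφ = 394.8 / 111300 = 0.0035472° = 12.770″.

Δφ = 12.8″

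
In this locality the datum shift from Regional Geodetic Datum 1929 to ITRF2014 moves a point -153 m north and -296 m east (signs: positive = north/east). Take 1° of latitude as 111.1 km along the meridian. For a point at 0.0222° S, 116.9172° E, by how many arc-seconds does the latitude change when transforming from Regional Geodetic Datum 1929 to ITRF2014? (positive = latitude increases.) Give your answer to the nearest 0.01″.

1° of latitude = 111.1 km, so Δφ = -153.0 / 111100 = -0.0013771° = -4.958″.

Δφ = -4.96″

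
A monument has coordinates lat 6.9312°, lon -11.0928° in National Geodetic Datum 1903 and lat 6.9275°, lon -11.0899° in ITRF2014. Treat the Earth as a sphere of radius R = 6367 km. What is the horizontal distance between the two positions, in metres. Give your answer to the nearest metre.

Δφ = 6.9275° − 6.9312° = -0.0037°; Δλ = -11.0899° − -11.0928° = +0.0029°.
1° along a meridian = πR/180 = 111125 m.
ΔN = Δφ × 111125 = -411.2 m; ΔE = Δλ × 111125 × cos(6.9312°) = +0.0029 × 111125 × 0.992692 = 319.9 m.
Distance = √(ΔE² + ΔN²) = √(319.9² + (-411.2)²) = 521.0 m.

521 m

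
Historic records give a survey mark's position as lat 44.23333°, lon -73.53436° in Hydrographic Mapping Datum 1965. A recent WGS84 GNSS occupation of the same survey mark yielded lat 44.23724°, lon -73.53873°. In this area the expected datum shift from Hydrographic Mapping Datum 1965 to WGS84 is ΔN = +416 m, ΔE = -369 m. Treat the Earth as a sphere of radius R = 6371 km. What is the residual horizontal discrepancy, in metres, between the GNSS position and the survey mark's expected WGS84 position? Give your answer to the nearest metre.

28 m

Observed coordinate differences: Δφ = +0.00391°, Δλ = -0.00437°.
Converting to metres (1° lat = 111195 m, cos φ = 0.716505): observed ΔN = 434.8 m, observed ΔE = -348.2 m.
Subtracting the expected shift leaves a residual of 434.8 − (416) = 18.8 m north and -348.2 − (-369) = 20.8 m east.
Residual distance = √(18.8² + 20.8²) = 28.0 m.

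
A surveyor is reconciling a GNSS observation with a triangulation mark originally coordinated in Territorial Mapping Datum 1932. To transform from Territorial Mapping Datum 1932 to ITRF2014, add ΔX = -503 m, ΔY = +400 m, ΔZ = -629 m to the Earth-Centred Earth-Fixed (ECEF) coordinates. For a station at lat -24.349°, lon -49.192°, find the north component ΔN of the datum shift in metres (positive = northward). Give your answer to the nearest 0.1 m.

The local north axis is (−sin φ cos λ, −sin φ sin λ, cos φ), giving ΔN = -135.531 − 124.827 − 573.051 = -833.41 m.

ΔN = -833.4 m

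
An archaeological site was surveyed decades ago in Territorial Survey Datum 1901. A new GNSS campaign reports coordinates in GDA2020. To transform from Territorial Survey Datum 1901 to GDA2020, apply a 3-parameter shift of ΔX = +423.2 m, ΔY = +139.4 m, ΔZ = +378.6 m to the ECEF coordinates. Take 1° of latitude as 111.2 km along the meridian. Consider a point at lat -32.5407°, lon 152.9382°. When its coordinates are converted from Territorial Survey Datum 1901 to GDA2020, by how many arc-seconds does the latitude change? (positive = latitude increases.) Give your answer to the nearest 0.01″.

sin φ = -0.537899, cos φ = 0.843010, sin λ = 0.454951, cos λ = -0.890516.
North component: ΔN = −sin φ cos λ·ΔX − sin φ sin λ·ΔY + cos φ·ΔZ = −(-0.537899)(-0.890516)(423.2) − (-0.537899)(0.454951)(139.4) + (0.843010)(378.6) = 150.56 m.
1° of latitude spans 111200 m, so Δφ = 150.56 / 111200 × 3600 = 4.874″.

Δφ = 4.87″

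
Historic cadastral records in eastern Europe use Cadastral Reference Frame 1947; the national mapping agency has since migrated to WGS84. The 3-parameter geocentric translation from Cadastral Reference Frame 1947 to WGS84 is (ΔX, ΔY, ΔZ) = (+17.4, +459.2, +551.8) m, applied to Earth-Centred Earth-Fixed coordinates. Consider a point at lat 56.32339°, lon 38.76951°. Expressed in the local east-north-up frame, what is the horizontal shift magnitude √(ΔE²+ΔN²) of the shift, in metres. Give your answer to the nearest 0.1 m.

The local east axis at (φ, λ) is (−sin λ, cos λ, 0), so ΔE = −sin(38.76951°)·17.4 + cos(38.76951°)·459.2 = 347.13 m.
The local north axis is (−sin φ cos λ, −sin φ sin λ, cos φ), giving ΔN = -11.290 − 239.290 + 305.976 = 55.40 m.
Horizontal magnitude = √(ΔE² + ΔN²) = √(347.13² + 55.40²) = 351.52 m.

351.5 m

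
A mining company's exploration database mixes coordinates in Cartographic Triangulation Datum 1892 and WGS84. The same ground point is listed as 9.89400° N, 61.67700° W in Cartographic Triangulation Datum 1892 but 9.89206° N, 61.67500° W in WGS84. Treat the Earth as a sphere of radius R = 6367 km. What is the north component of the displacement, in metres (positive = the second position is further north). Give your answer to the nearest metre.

Δφ = 9.89206° − 9.89400° = -0.00194°; Δλ = -61.67500° − -61.67700° = +0.00200°.
1° along a meridian = πR/180 = 111125 m.
ΔN = Δφ × 111125 = -215.6 m; ΔE = Δλ × 111125 × cos(9.89400°) = +0.00200 × 111125 × 0.985127 = 218.9 m.

ΔN = -216 m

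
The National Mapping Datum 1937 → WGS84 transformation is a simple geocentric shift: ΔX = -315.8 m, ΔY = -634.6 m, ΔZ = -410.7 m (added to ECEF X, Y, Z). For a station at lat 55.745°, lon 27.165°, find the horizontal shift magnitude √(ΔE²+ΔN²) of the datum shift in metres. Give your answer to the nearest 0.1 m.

484.4 m

At φ = 55.745°, λ = 27.165°: sin φ = 0.826541, cos φ = 0.562877, sin λ = 0.456555, cos λ = 0.889695.
ΔE = −sin λ·ΔX + cos λ·ΔY = −(0.456555)·(-315.8) + (0.889695)·(-634.6) = -420.42 m.
ΔN = −sin φ cos λ·ΔX − sin φ sin λ·ΔY + cos φ·ΔZ = −(0.826541)(0.889695)(-315.8) − (0.826541)(0.456555)(-634.6) + (0.562877)(-410.7) = 240.53 m.
Horizontal magnitude = √(ΔE² + ΔN²) = √((-420.42)² + 240.53²) = 484.36 m.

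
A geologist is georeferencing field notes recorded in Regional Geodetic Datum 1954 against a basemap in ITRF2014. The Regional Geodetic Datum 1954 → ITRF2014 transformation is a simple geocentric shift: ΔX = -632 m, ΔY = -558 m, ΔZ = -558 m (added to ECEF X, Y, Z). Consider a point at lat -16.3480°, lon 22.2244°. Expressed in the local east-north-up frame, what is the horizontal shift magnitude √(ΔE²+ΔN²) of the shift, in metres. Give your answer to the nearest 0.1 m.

At φ = -16.3480°, λ = 22.2244°: sin φ = -0.281471, cos φ = 0.959570, sin λ = 0.378235, cos λ = 0.925710.
ΔE = −sin λ·ΔX + cos λ·ΔY = −(0.378235)·(-632) + (0.925710)·(-558) = -277.50 m.
ΔN = −sin φ cos λ·ΔX − sin φ sin λ·ΔY + cos φ·ΔZ = −(-0.281471)(0.925710)(-632) − (-0.281471)(0.378235)(-558) + (0.959570)(-558) = -759.52 m.
Horizontal magnitude = √(ΔE² + ΔN²) = √((-277.50)² + (-759.52)²) = 808.63 m.

808.6 m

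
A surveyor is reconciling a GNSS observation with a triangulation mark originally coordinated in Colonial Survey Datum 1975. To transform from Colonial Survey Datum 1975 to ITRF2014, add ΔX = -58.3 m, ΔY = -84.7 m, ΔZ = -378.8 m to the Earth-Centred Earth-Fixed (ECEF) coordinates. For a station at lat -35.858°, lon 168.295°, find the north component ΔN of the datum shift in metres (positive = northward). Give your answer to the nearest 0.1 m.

ΔN = -283.6 m

At φ = -35.858°, λ = 168.295°: sin φ = -0.585778, cos φ = 0.810471, sin λ = 0.202873, cos λ = -0.979205.
ΔN = −sin φ cos λ·ΔX − sin φ sin λ·ΔY + cos φ·ΔZ = −(-0.585778)(-0.979205)(-58.3) − (-0.585778)(0.202873)(-84.7) + (0.810471)(-378.8) = -283.63 m.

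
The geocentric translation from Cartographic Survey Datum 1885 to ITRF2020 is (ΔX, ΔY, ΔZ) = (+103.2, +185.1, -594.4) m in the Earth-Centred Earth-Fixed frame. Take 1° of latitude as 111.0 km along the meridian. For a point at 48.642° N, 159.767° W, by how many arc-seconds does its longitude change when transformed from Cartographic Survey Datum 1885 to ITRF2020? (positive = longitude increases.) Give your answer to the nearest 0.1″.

Δλ = -6.8″

sin φ = 0.750596, cos φ = 0.660762, sin λ = -0.345839, cos λ = -0.938294.
East component: ΔE = −sin λ·ΔX + cos λ·ΔY = −(-0.345839)(103.2) + (-0.938294)(185.1) = -137.99 m.
1° of latitude spans 111000 m; at latitude φ, 1° of longitude spans that × cos φ = 73344.6 m, so Δλ = -137.99 / 73344.6 × 3600 = -6.773″.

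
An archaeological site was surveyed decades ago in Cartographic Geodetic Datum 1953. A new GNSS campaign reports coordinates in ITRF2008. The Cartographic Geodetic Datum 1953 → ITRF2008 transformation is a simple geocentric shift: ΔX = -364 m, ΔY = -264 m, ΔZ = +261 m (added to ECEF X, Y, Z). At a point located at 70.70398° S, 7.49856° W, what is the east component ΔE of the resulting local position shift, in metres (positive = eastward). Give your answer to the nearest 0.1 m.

The local east axis at (φ, λ) is (−sin λ, cos λ, 0), so ΔE = −sin(-7.49856°)·(-364) + cos(-7.49856°)·(-264) = -309.24 m.

ΔE = -309.2 m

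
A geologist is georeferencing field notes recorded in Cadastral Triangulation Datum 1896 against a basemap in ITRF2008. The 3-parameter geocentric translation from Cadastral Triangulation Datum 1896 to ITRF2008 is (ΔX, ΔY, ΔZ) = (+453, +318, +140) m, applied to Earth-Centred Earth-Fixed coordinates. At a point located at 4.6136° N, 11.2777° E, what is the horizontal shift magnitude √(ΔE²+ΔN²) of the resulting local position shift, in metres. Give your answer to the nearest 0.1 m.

244.2 m

The local east axis at (φ, λ) is (−sin λ, cos λ, 0), so ΔE = −sin(11.2777°)·453 + cos(11.2777°)·318 = 223.27 m.
The local north axis is (−sin φ cos λ, −sin φ sin λ, cos φ), giving ΔN = -35.734 − 5.002 + 139.546 = 98.81 m.
Horizontal magnitude = √(ΔE² + ΔN²) = √(223.27² + 98.81²) = 244.16 m.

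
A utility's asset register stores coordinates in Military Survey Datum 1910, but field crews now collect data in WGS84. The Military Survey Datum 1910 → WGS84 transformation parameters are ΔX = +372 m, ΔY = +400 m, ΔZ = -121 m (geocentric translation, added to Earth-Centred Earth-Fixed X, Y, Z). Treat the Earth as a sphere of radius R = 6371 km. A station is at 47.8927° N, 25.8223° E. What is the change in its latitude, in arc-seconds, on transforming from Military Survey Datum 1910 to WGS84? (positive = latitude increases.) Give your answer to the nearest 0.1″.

sin φ = 0.741890, cos φ = 0.670521, sin λ = 0.435581, cos λ = 0.900149.
North component: ΔN = −sin φ cos λ·ΔX − sin φ sin λ·ΔY + cos φ·ΔZ = −(0.741890)(0.900149)(372) − (0.741890)(0.435581)(400) + (0.670521)(-121) = -458.82 m.
1° of latitude spans πR/180 = 111195 m, so Δφ = -458.82 / 111195 × 3600 = -14.855″.

Δφ = -14.9″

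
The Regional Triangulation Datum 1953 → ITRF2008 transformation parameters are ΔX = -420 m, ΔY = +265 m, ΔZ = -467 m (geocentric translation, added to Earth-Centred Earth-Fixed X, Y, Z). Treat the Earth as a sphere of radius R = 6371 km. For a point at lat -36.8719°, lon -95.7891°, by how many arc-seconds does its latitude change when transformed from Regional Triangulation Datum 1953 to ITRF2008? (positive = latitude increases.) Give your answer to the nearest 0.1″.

Δφ = -16.4″

sin φ = -0.600028, cos φ = 0.799979, sin λ = -0.994900, cos λ = -0.100867.
North component: ΔN = −sin φ cos λ·ΔX − sin φ sin λ·ΔY + cos φ·ΔZ = −(-0.600028)(-0.100867)(-420) − (-0.600028)(-0.994900)(265) + (0.799979)(-467) = -506.37 m.
1° of latitude spans πR/180 = 111195 m, so Δφ = -506.37 / 111195 × 3600 = -16.394″.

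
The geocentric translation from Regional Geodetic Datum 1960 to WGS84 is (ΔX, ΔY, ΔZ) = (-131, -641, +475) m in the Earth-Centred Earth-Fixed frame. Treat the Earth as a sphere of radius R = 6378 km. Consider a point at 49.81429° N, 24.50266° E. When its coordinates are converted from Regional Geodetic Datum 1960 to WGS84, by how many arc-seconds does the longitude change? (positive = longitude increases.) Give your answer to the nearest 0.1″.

sin φ = 0.763957, cos φ = 0.645267, sin λ = 0.414735, cos λ = 0.909942.
East component: ΔE = −sin λ·ΔX + cos λ·ΔY = −(0.414735)(-131) + (0.909942)(-641) = -528.94 m.
1° of latitude spans πR/180 = 111317 m; at latitude φ, 1° of longitude spans that × cos φ = 71829.3 m, so Δλ = -528.94 / 71829.3 × 3600 = -26.510″.

Δλ = -26.5″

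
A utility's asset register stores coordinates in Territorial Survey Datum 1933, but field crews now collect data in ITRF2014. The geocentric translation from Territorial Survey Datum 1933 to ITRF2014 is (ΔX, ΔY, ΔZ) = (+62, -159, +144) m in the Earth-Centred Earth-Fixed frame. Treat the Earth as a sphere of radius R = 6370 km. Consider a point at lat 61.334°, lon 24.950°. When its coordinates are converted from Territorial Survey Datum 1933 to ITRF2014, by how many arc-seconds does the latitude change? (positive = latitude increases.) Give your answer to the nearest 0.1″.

Δφ = 2.5″

sin φ = 0.877431, cos φ = 0.479703, sin λ = 0.421827, cos λ = 0.906676.
North component: ΔN = −sin φ cos λ·ΔX − sin φ sin λ·ΔY + cos φ·ΔZ = −(0.877431)(0.906676)(62) − (0.877431)(0.421827)(-159) + (0.479703)(144) = 78.60 m.
1° of latitude spans πR/180 = 111177 m, so Δφ = 78.60 / 111177 × 3600 = 2.545″.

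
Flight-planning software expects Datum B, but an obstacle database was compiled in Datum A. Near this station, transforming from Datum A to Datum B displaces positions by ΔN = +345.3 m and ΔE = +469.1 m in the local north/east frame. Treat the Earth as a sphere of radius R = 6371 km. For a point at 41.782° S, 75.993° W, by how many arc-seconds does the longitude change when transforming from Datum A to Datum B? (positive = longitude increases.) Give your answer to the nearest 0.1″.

Δλ = 20.4″

At latitude -41.782°, cos φ = 0.745685.
One radian of longitude at latitude φ spans R cos φ, so Δλ = ΔE / (R cos φ) = 469.1 / (6371000 × 0.745685) = 9.8742e-05 rad = 20.367″.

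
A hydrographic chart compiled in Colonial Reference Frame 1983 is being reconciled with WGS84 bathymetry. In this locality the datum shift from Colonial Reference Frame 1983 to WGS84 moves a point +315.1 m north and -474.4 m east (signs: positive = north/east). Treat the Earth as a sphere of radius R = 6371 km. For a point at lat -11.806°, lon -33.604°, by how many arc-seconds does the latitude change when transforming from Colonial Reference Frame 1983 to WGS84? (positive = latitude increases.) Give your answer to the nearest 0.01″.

On a sphere of radius R, 1 rad of latitude = R, so Δφ = ΔN / R = 315.1 / 6371000 = 4.9458e-05 rad = 10.202″.

Δφ = 10.20″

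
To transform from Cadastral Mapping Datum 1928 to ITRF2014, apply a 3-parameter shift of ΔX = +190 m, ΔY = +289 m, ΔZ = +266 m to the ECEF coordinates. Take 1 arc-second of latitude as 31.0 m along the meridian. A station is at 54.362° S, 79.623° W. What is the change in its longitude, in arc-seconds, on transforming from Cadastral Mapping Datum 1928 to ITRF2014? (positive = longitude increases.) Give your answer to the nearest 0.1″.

Δλ = 13.2″

sin φ = -0.812715, cos φ = 0.582662, sin λ = -0.983644, cos λ = 0.180124.
East component: ΔE = −sin λ·ΔX + cos λ·ΔY = −(-0.983644)(190) + (0.180124)(289) = 238.95 m.
1° of latitude spans 3600 × 31.00 = 111600 m; at latitude φ, 1° of longitude spans that × cos φ = 65025.1 m, so Δλ = 238.95 / 65025.1 × 3600 = 13.229″.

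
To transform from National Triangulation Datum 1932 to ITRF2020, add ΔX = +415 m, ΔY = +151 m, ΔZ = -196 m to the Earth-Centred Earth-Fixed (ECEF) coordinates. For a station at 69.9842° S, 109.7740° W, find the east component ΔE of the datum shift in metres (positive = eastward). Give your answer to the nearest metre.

ΔE = 339 m

At φ = -69.9842°, λ = -109.7740°: sin φ = -0.939598, cos φ = 0.342279, sin λ = -0.941034, cos λ = -0.338311.
ΔE = −sin λ·ΔX + cos λ·ΔY = −(-0.941034)·(415) + (-0.338311)·(151) = 339.44 m.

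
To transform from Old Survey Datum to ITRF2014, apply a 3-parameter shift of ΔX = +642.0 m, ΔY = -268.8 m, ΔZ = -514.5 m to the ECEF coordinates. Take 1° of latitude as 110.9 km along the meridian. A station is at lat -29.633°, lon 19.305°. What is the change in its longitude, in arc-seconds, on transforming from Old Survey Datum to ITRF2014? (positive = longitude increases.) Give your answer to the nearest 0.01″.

Δλ = -17.40″

sin φ = -0.494443, cos φ = 0.869210, sin λ = 0.330597, cos λ = 0.943772.
East component: ΔE = −sin λ·ΔX + cos λ·ΔY = −(0.330597)(642.0) + (0.943772)(-268.8) = -465.93 m.
1° of latitude spans 110900 m; at latitude φ, 1° of longitude spans that × cos φ = 96395.4 m, so Δλ = -465.93 / 96395.4 × 3600 = -17.401″.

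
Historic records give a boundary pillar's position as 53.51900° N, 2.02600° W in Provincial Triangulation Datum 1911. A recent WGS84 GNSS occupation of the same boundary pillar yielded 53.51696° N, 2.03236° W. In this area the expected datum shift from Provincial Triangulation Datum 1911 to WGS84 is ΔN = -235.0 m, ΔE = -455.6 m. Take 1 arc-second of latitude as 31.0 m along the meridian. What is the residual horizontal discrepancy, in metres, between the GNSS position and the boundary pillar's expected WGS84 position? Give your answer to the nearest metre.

34 m

Observed coordinate differences: Δφ = -0.00204°, Δλ = -0.00636°.
Converting to metres (1° lat = 111600 m, cos φ = 0.594556): observed ΔN = -227.7 m, observed ΔE = -422.0 m.
Subtracting the expected shift leaves a residual of -227.7 − (-235.0) = 7.3 m north and -422.0 − (-455.6) = 33.6 m east.
Residual distance = √(7.3² + 33.6²) = 34.4 m.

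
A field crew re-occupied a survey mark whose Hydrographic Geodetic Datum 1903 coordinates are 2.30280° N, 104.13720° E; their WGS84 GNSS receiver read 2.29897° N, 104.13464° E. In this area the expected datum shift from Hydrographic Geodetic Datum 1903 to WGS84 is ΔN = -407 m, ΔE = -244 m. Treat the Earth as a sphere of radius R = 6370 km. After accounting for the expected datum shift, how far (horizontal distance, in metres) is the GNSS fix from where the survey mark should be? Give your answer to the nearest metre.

Observed coordinate differences: Δφ = -0.00383°, Δλ = -0.00256°.
Converting to metres (1° lat = 111177 m, cos φ = 0.999192): observed ΔN = -425.8 m, observed ΔE = -284.4 m.
Subtracting the expected shift leaves a residual of -425.8 − (-407) = -18.8 m north and -284.4 − (-244) = -40.4 m east.
Residual distance = √((-18.8)² + (-40.4)²) = 44.6 m.

45 m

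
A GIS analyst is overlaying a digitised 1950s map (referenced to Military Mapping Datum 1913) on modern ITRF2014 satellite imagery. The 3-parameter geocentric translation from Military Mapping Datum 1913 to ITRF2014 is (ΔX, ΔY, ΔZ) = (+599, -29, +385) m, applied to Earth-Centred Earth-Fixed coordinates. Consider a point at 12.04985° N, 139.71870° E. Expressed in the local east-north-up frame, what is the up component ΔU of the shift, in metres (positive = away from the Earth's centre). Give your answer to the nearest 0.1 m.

The local up (radial) axis is (cos φ cos λ, cos φ sin λ, sin φ), giving ΔU = -446.896 − 18.337 + 80.374 = -384.86 m.

ΔU = -384.9 m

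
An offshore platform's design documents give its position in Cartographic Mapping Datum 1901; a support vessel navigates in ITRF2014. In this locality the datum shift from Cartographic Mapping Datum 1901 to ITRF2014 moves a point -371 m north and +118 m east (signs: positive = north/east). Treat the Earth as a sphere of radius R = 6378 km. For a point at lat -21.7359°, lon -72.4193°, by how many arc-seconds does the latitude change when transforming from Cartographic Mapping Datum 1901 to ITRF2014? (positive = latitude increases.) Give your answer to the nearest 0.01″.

On a sphere of radius R, 1 rad of latitude = R, so Δφ = ΔN / R = -371.0 / 6378000 = -5.8169e-05 rad = -11.998″.

Δφ = -12.00″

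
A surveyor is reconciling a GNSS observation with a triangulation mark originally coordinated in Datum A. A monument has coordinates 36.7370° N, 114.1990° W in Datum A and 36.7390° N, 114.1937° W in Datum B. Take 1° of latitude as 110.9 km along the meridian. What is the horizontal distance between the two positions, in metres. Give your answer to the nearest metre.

521 m

Δφ = 36.7390° − 36.7370° = +0.0020°; Δλ = -114.1937° − -114.1990° = +0.0053°.
ΔN = Δφ × 110900 = 221.8 m; ΔE = Δλ × 110900 × cos(36.7370°) = +0.0053 × 110900 × 0.801390 = 471.0 m.
Distance = √(ΔE² + ΔN²) = √(471.0² + 221.8²) = 520.6 m.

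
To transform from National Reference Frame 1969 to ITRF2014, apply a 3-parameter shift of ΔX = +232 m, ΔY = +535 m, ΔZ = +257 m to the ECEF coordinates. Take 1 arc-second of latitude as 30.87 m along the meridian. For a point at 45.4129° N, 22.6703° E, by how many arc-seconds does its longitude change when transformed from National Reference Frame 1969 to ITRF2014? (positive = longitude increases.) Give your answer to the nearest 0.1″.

sin φ = 0.712184, cos φ = 0.701993, sin λ = 0.385428, cos λ = 0.922738.
East component: ΔE = −sin λ·ΔX + cos λ·ΔY = −(0.385428)(232) + (0.922738)(535) = 404.25 m.
1° of latitude spans 3600 × 30.87 = 111132 m; at latitude φ, 1° of longitude spans that × cos φ = 78013.9 m, so Δλ = 404.25 / 78013.9 × 3600 = 18.654″.

Δλ = 18.7″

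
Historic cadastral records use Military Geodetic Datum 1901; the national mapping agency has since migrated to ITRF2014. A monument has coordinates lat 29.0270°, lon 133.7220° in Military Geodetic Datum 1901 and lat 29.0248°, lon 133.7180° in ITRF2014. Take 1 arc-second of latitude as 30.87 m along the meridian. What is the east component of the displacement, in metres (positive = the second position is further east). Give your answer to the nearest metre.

ΔE = -389 m

Δφ = 29.0248° − 29.0270° = -0.0022°; Δλ = 133.7180° − 133.7220° = -0.0040°.
1° of latitude = 3600 × 30.87 = 111132 m.
ΔN = Δφ × 111132 = -244.5 m; ΔE = Δλ × 111132 × cos(29.0270°) = -0.0040 × 111132 × 0.874391 = -388.7 m.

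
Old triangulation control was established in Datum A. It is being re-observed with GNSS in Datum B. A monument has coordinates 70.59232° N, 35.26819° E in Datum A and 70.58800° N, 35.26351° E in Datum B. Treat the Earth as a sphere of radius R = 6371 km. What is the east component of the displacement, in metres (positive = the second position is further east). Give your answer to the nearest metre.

ΔE = -173 m

Δφ = 70.58800° − 70.59232° = -0.00432°; Δλ = 35.26351° − 35.26819° = -0.00468°.
1° along a meridian = πR/180 = 111195 m.
ΔN = Δφ × 111195 = -480.4 m; ΔE = Δλ × 111195 × cos(70.59232°) = -0.00468 × 111195 × 0.332288 = -172.9 m.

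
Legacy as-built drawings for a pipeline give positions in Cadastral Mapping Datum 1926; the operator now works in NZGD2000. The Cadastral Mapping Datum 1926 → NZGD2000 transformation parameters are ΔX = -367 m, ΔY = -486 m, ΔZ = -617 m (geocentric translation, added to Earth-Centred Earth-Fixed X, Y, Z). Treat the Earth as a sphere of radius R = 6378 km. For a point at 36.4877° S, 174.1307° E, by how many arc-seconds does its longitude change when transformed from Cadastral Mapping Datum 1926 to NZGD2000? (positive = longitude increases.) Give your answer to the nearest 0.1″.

Δλ = 21.0″

sin φ = -0.594650, cos φ = 0.803985, sin λ = 0.102260, cos λ = -0.994758.
East component: ΔE = −sin λ·ΔX + cos λ·ΔY = −(0.102260)(-367) + (-0.994758)(-486) = 520.98 m.
1° of latitude spans πR/180 = 111317 m; at latitude φ, 1° of longitude spans that × cos φ = 89497.2 m, so Δλ = 520.98 / 89497.2 × 3600 = 20.956″.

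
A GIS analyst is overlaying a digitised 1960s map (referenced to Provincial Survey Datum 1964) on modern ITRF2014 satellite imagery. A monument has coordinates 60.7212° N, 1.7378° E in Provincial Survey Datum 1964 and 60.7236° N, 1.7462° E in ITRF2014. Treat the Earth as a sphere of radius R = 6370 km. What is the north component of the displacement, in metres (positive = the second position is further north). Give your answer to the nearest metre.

ΔN = 267 m

Δφ = 60.7236° − 60.7212° = +0.0024°; Δλ = 1.7462° − 1.7378° = +0.0084°.
1° along a meridian = πR/180 = 111177 m.
ΔN = Δφ × 111177 = 266.8 m; ΔE = Δλ × 111177 × cos(60.7212°) = +0.0084 × 111177 × 0.489060 = 456.7 m.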